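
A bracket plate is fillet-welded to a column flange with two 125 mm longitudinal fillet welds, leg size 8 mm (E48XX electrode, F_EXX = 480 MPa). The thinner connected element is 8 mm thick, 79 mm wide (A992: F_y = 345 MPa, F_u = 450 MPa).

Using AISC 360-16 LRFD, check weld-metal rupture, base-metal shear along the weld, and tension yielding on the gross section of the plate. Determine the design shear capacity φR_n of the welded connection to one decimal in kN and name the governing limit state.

Weld metal: throat = 0.707×8 = 5.656 mm, L = 2×125 = 250 mm. φR_n = 0.75 × 0.6 × 480 × 5.656 × 250 = 305.4 kN.
Base metal shear (8 mm plate): yield φR_n = 1.0×0.6×345×8×250 = 414.0 kN; rupture φR_n = 0.75×0.6×450×8×250 = 405.0 kN; take 405.0 kN (rupture).
Tension yield (gross): A_g = 79×8 = 632 mm². φR_n = 0.90 × 345 × 632 = 196.2 kN.
Governing: min(305.4, 405.0, 196.2) = 196.2 kN → gross-section yield.

196.2 kN (gross-section yield governs)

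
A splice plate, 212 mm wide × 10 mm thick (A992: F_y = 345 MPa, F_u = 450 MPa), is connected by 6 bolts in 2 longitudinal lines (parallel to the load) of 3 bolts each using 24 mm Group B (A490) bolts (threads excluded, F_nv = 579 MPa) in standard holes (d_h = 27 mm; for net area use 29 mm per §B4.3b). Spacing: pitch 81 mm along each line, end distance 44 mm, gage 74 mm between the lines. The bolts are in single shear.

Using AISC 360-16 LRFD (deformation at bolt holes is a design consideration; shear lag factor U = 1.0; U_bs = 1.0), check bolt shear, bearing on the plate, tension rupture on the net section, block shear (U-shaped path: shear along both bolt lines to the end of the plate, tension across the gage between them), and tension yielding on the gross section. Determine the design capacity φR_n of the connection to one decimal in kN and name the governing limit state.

Bolt shear: A_b = π(24)²/4 = 452.39 mm². φR_n = 0.75 × 579 × 452.39 × 6 × 1 = 1178.7 kN.
Bearing (10 mm plate, F_u = 450 MPa): end bolts L_c = 44 − 27/2 = 30.5, R_n = min(1.2×30.5×10×450, 2.4×24×10×450) = 164.7 kN/bolt; interior L_c = 81 − 27 = 54, R_n = 259.2 kN/bolt. φR_n = 0.75 × (2×164.7 + 4×259.2) = 1024.7 kN.
Tension rupture (net): A_n = (212 − 2×29)×10 = 1540 mm² (U = 1.0, A_e = A_n). φR_n = 0.75 × 450 × 1540 = 519.8 kN.
Block shear: shear path 2×[44+2×81] = 2×206 mm, A_gv = 4120, A_nv = 2×(206 − 2.5×29)×10 = 2670 mm²; tension across gage: (74 − 1×29)×10 = 450 mm². R_n = min(0.6×450×2670, 0.6×345×4120) + 1.0×450×450 = min(720.9, 852.84) + 202.5 = 923.4 kN. φR_n = 0.75 × 923.4 = 692.6 kN.
Tension yield (gross): A_g = 212×10 = 2120 mm². φR_n = 0.90 × 345 × 2120 = 658.3 kN.
Governing: min(1178.7, 1024.7, 519.8, 692.6, 658.3) = 519.8 kN → net-section rupture.

519.8 kN (net-section rupture governs)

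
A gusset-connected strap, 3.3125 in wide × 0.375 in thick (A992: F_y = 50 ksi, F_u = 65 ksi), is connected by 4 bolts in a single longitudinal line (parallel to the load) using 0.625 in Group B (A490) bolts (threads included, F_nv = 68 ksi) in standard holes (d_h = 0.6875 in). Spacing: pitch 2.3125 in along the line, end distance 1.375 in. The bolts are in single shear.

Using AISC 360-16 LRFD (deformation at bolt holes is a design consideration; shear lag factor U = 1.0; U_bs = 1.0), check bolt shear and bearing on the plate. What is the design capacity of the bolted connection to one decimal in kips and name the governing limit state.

Bolt shear: A_b = π(0.625)²/4 = 0.3068 in². φR_n = 0.75 × 68 × 0.3068 × 4 × 1 = 62.6 kips.
Bearing (0.375 in plate, F_u = 65 ksi): end bolts L_c = 1.375 − 0.6875/2 = 1.03125, R_n = min(1.2×1.03125×0.375×65, 2.4×0.625×0.375×65) = 30.164 kips/bolt; interior L_c = 2.3125 − 0.6875 = 1.625, R_n = 36.563 kips/bolt. φR_n = 0.75 × (1×30.164 + 3×36.563) = 104.9 kips.
Governing: min(62.6, 104.9) = 62.6 kips → bolt shear.

62.6 kips (bolt shear governs)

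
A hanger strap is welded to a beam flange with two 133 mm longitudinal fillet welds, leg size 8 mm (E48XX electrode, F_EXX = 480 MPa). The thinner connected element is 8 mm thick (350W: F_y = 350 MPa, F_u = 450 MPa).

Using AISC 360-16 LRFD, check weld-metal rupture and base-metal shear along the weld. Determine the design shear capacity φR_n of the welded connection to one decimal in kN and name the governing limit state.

325.0 kN (weld metal governs)

Weld metal: throat = 0.707×8 = 5.656 mm, L = 2×133 = 266 mm. φR_n = 0.75 × 0.6 × 480 × 5.656 × 266 = 325.0 kN.
Base metal shear (8 mm plate): yield φR_n = 1.0×0.6×350×8×266 = 446.9 kN; rupture φR_n = 0.75×0.6×450×8×266 = 430.9 kN; take 430.9 kN (rupture).
Governing: min(325.0, 430.9) = 325.0 kN → weld metal.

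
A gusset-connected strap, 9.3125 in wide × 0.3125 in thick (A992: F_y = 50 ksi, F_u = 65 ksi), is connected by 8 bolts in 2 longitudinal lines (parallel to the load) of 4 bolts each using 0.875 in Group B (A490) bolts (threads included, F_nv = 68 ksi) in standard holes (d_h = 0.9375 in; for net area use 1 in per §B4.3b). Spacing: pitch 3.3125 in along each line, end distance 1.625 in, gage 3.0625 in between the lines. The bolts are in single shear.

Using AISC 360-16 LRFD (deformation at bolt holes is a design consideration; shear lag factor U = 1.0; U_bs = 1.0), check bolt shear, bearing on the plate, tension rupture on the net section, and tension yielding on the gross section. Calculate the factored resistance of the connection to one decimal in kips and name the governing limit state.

111.4 kips (net-section rupture governs)

Bolt shear: A_b = π(0.875)²/4 = 0.60132 in². φR_n = 0.75 × 68 × 0.60132 × 8 × 1 = 245.3 kips.
Bearing (0.3125 in plate, F_u = 65 ksi): end bolts L_c = 1.625 − 0.9375/2 = 1.15625, R_n = min(1.2×1.15625×0.3125×65, 2.4×0.875×0.3125×65) = 28.184 kips/bolt; interior L_c = 3.3125 − 0.9375 = 2.375, R_n = 42.656 kips/bolt. φR_n = 0.75 × (2×28.184 + 6×42.656) = 234.2 kips.
Tension rupture (net): A_n = (9.3125 − 2×1)×0.3125 = 2.2852 in² (U = 1.0, A_e = A_n). φR_n = 0.75 × 65 × 2.2852 = 111.4 kips.
Tension yield (gross): A_g = 9.3125×0.3125 = 2.9102 in². φR_n = 0.90 × 50 × 2.9102 = 131.0 kips.
Governing: min(245.3, 234.2, 111.4, 131.0) = 111.4 kips → net-section rupture.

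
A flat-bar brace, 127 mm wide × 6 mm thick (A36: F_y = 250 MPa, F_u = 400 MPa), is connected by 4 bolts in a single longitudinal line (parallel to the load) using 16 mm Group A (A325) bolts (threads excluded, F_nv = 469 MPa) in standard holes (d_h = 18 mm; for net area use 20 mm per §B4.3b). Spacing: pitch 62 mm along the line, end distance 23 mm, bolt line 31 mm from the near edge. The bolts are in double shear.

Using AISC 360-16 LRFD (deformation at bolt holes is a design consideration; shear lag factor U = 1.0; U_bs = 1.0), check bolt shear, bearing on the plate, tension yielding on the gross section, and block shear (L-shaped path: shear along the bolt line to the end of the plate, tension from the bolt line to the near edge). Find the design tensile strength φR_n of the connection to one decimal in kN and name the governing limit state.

171.5 kN (gross-section yield governs)

Bolt shear: A_b = π(16)²/4 = 201.06 mm². φR_n = 0.75 × 469 × 201.06 × 4 × 2 = 565.8 kN.
Bearing (6 mm plate, F_u = 400 MPa): end bolts L_c = 23 − 18/2 = 14, R_n = min(1.2×14×6×400, 2.4×16×6×400) = 40.32 kN/bolt; interior L_c = 62 − 18 = 44, R_n = 92.16 kN/bolt. φR_n = 0.75 × (1×40.32 + 3×92.16) = 237.6 kN.
Tension yield (gross): A_g = 127×6 = 762 mm². φR_n = 0.90 × 250 × 762 = 171.5 kN.
Block shear: shear path 1×[23+3×62] = 1×209 mm, A_gv = 1254, A_nv = 1×(209 − 3.5×20)×6 = 834 mm²; tension to near edge: (31 − 0.5×20)×6 = 126 mm². R_n = min(0.6×400×834, 0.6×250×1254) + 1.0×400×126 = min(200.16, 188.1) + 50.4 = 238.5 kN. φR_n = 0.75 × 238.5 = 178.9 kN.
Governing: min(565.8, 237.6, 171.5, 178.9) = 171.5 kN → gross-section yield.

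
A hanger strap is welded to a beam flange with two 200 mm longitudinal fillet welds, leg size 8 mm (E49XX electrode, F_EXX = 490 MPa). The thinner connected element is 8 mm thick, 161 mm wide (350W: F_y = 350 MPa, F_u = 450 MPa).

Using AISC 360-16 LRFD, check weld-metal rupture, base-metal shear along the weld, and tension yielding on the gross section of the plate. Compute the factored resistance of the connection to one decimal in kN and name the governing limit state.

405.7 kN (gross-section yield governs)

Weld metal: throat = 0.707×8 = 5.656 mm, L = 2×200 = 400 mm. φR_n = 0.75 × 0.6 × 490 × 5.656 × 400 = 498.9 kN.
Base metal shear (8 mm plate): yield φR_n = 1.0×0.6×350×8×400 = 672.0 kN; rupture φR_n = 0.75×0.6×450×8×400 = 648.0 kN; take 648.0 kN (rupture).
Tension yield (gross): A_g = 161×8 = 1288 mm². φR_n = 0.90 × 350 × 1288 = 405.7 kN.
Governing: min(498.9, 648.0, 405.7) = 405.7 kN → gross-section yield.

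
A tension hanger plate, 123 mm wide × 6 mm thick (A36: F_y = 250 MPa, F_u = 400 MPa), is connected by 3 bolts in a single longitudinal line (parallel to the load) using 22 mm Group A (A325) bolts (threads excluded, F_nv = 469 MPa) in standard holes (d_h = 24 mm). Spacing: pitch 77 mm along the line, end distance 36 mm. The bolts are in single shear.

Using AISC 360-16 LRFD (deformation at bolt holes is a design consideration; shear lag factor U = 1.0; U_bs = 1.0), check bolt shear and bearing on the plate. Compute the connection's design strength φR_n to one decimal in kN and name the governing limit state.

241.9 kN (bearing governs)

Bolt shear: A_b = π(22)²/4 = 380.13 mm². φR_n = 0.75 × 469 × 380.13 × 3 × 1 = 401.1 kN.
Bearing (6 mm plate, F_u = 400 MPa): end bolts L_c = 36 − 24/2 = 24, R_n = min(1.2×24×6×400, 2.4×22×6×400) = 69.12 kN/bolt; interior L_c = 77 − 24 = 53, R_n = 126.72 kN/bolt. φR_n = 0.75 × (1×69.12 + 2×126.72) = 241.9 kN.
Governing: min(401.1, 241.9) = 241.9 kN → bearing.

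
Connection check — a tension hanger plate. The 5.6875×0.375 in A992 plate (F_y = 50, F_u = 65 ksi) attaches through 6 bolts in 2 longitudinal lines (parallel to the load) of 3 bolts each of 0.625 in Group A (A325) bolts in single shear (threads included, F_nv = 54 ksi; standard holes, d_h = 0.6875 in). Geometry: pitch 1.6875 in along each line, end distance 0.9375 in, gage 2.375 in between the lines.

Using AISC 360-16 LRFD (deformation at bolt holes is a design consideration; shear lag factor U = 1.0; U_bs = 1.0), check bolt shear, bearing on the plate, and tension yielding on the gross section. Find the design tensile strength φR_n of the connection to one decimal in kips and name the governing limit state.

74.6 kips (bolt shear governs)

Bolt shear: A_b = π(0.625)²/4 = 0.3068 in². φR_n = 0.75 × 54 × 0.3068 × 6 × 1 = 74.6 kips.
Bearing (0.375 in plate, F_u = 65 ksi): end bolts L_c = 0.9375 − 0.6875/2 = 0.59375, R_n = min(1.2×0.59375×0.375×65, 2.4×0.625×0.375×65) = 17.367 kips/bolt; interior L_c = 1.6875 − 0.6875 = 1, R_n = 29.25 kips/bolt. φR_n = 0.75 × (2×17.367 + 4×29.25) = 113.8 kips.
Tension yield (gross): A_g = 5.6875×0.375 = 2.1328 in². φR_n = 0.90 × 50 × 2.1328 = 96.0 kips.
Governing: min(74.6, 113.8, 96.0) = 74.6 kips → bolt shear.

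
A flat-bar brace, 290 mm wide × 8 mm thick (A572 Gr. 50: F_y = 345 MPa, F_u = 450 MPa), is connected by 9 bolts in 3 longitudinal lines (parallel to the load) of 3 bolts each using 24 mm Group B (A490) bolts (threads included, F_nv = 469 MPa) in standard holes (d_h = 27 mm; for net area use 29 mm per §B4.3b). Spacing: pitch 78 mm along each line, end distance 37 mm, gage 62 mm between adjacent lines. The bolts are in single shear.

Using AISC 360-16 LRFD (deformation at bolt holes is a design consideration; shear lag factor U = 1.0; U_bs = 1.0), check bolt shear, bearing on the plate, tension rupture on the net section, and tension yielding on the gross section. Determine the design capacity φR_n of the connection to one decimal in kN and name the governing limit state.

548.1 kN (net-section rupture governs)

Bolt shear: A_b = π(24)²/4 = 452.39 mm². φR_n = 0.75 × 469 × 452.39 × 9 × 1 = 1432.2 kN.
Bearing (8 mm plate, F_u = 450 MPa): end bolts L_c = 37 − 27/2 = 23.5, R_n = min(1.2×23.5×8×450, 2.4×24×8×450) = 101.52 kN/bolt; interior L_c = 78 − 27 = 51, R_n = 207.36 kN/bolt. φR_n = 0.75 × (3×101.52 + 6×207.36) = 1161.5 kN.
Tension rupture (net): A_n = (290 − 3×29)×8 = 1624 mm² (U = 1.0, A_e = A_n). φR_n = 0.75 × 450 × 1624 = 548.1 kN.
Tension yield (gross): A_g = 290×8 = 2320 mm². φR_n = 0.90 × 345 × 2320 = 720.4 kN.
Governing: min(1432.2, 1161.5, 548.1, 720.4) = 548.1 kN → net-section rupture.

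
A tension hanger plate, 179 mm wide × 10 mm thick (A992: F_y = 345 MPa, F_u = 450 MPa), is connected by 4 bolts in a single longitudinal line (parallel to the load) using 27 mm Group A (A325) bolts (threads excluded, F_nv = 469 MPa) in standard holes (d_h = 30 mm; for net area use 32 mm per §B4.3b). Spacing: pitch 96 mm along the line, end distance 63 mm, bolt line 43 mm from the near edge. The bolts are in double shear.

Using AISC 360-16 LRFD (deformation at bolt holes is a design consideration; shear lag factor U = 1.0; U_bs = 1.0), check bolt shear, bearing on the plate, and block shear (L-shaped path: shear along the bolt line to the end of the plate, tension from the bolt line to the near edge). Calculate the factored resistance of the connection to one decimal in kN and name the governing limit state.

575.1 kN (block shear governs)

Bolt shear: A_b = π(27)²/4 = 572.56 mm². φR_n = 0.75 × 469 × 572.56 × 4 × 2 = 1611.2 kN.
Bearing (10 mm plate, F_u = 450 MPa): end bolts L_c = 63 − 30/2 = 48, R_n = min(1.2×48×10×450, 2.4×27×10×450) = 259.2 kN/bolt; interior L_c = 96 − 30 = 66, R_n = 291.6 kN/bolt. φR_n = 0.75 × (1×259.2 + 3×291.6) = 850.5 kN.
Block shear: shear path 1×[63+3×96] = 1×351 mm, A_gv = 3510, A_nv = 1×(351 − 3.5×32)×10 = 2390 mm²; tension to near edge: (43 − 0.5×32)×10 = 270 mm². R_n = min(0.6×450×2390, 0.6×345×3510) + 1.0×450×270 = min(645.3, 726.57) + 121.5 = 766.8 kN. φR_n = 0.75 × 766.8 = 575.1 kN.
Governing: min(1611.2, 850.5, 575.1) = 575.1 kN → block shear.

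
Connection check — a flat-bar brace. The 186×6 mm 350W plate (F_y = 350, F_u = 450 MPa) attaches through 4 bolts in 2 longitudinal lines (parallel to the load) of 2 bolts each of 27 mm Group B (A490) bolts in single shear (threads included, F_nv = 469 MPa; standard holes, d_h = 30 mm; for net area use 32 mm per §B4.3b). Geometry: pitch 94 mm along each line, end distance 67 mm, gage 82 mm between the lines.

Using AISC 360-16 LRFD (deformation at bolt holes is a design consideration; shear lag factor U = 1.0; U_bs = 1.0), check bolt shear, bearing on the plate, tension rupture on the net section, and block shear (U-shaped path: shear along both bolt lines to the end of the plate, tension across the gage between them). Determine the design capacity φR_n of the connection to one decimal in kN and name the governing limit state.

Bolt shear: A_b = π(27)²/4 = 572.56 mm². φR_n = 0.75 × 469 × 572.56 × 4 × 1 = 805.6 kN.
Bearing (6 mm plate, F_u = 450 MPa): end bolts L_c = 67 − 30/2 = 52, R_n = min(1.2×52×6×450, 2.4×27×6×450) = 168.48 kN/bolt; interior L_c = 94 − 30 = 64, R_n = 174.96 kN/bolt. φR_n = 0.75 × (2×168.48 + 2×174.96) = 515.2 kN.
Tension rupture (net): A_n = (186 − 2×32)×6 = 732 mm² (U = 1.0, A_e = A_n). φR_n = 0.75 × 450 × 732 = 247.1 kN.
Block shear: shear path 2×[67+1×94] = 2×161 mm, A_gv = 1932, A_nv = 2×(161 − 1.5×32)×6 = 1356 mm²; tension across gage: (82 − 1×32)×6 = 300 mm². R_n = min(0.6×450×1356, 0.6×350×1932) + 1.0×450×300 = min(366.12, 405.72) + 135 = 501.12 kN. φR_n = 0.75 × 501.12 = 375.8 kN.
Governing: min(805.6, 515.2, 247.1, 375.8) = 247.1 kN → net-section rupture.

247.1 kN (net-section rupture governs)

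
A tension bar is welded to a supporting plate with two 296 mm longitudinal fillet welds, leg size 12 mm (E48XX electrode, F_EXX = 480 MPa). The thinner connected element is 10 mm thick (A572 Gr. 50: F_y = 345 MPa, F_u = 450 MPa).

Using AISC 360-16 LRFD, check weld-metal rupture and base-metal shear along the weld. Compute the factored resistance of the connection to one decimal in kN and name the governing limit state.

1084.9 kN (weld metal governs)

Weld metal: throat = 0.707×12 = 8.484 mm, L = 2×296 = 592 mm. φR_n = 0.75 × 0.6 × 480 × 8.484 × 592 = 1084.9 kN.
Base metal shear (10 mm plate): yield φR_n = 1.0×0.6×345×10×592 = 1225.4 kN; rupture φR_n = 0.75×0.6×450×10×592 = 1198.8 kN; take 1198.8 kN (rupture).
Governing: min(1084.9, 1198.8) = 1084.9 kN → weld metal.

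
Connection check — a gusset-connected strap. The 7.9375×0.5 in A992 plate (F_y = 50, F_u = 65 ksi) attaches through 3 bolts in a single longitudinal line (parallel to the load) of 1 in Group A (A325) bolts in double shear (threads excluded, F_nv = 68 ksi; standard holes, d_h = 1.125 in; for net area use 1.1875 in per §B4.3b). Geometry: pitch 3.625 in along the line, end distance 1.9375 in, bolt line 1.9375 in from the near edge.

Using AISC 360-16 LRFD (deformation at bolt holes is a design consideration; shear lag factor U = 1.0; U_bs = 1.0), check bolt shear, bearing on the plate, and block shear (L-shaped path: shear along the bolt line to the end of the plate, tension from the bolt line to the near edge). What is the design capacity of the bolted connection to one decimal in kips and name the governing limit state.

Bolt shear: A_b = π(1)²/4 = 0.7854 in². φR_n = 0.75 × 68 × 0.7854 × 3 × 2 = 240.3 kips.
Bearing (0.5 in plate, F_u = 65 ksi): end bolts L_c = 1.9375 − 1.125/2 = 1.375, R_n = min(1.2×1.375×0.5×65, 2.4×1×0.5×65) = 53.625 kips/bolt; interior L_c = 3.625 − 1.125 = 2.5, R_n = 78 kips/bolt. φR_n = 0.75 × (1×53.625 + 2×78) = 157.2 kips.
Block shear: shear path 1×[1.9375+2×3.625] = 1×9.1875 in, A_gv = 4.5938, A_nv = 1×(9.1875 − 2.5×1.1875)×0.5 = 3.1094 in²; tension to near edge: (1.9375 − 0.5×1.1875)×0.5 = 0.67188 in². R_n = min(0.6×65×3.1094, 0.6×50×4.5938) + 1.0×65×0.67188 = min(121.27, 137.81) + 43.672 = 164.94 kips. φR_n = 0.75 × 164.94 = 123.7 kips.
Governing: min(240.3, 157.2, 123.7) = 123.7 kips → block shear.

123.7 kips (block shear governs)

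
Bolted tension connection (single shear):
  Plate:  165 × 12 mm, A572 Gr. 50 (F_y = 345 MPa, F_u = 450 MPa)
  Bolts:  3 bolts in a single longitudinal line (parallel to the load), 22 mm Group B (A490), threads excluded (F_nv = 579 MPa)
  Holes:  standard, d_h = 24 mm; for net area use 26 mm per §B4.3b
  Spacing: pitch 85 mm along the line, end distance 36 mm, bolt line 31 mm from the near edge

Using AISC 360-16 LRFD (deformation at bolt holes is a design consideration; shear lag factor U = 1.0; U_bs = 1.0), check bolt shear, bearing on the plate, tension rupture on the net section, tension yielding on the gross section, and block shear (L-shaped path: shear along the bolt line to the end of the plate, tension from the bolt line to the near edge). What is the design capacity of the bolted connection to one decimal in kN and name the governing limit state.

Bolt shear: A_b = π(22)²/4 = 380.13 mm². φR_n = 0.75 × 579 × 380.13 × 3 × 1 = 495.2 kN.
Bearing (12 mm plate, F_u = 450 MPa): end bolts L_c = 36 − 24/2 = 24, R_n = min(1.2×24×12×450, 2.4×22×12×450) = 155.52 kN/bolt; interior L_c = 85 − 24 = 61, R_n = 285.12 kN/bolt. φR_n = 0.75 × (1×155.52 + 2×285.12) = 544.3 kN.
Tension rupture (net): A_n = (165 − 1×26)×12 = 1668 mm² (U = 1.0, A_e = A_n). φR_n = 0.75 × 450 × 1668 = 563.0 kN.
Tension yield (gross): A_g = 165×12 = 1980 mm². φR_n = 0.90 × 345 × 1980 = 614.8 kN.
Block shear: shear path 1×[36+2×85] = 1×206 mm, A_gv = 2472, A_nv = 1×(206 − 2.5×26)×12 = 1692 mm²; tension to near edge: (31 − 0.5×26)×12 = 216 mm². R_n = min(0.6×450×1692, 0.6×345×2472) + 1.0×450×216 = min(456.84, 511.7) + 97.2 = 554.04 kN. φR_n = 0.75 × 554.04 = 415.5 kN.
Governing: min(495.2, 544.3, 563.0, 614.8, 415.5) = 415.5 kN → block shear.

415.5 kN (block shear governs)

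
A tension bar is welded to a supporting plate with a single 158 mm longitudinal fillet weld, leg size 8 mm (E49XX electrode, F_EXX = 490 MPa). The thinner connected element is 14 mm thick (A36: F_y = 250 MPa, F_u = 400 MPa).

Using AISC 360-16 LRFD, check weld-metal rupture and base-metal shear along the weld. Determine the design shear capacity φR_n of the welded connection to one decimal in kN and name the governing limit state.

Weld metal: throat = 0.707×8 = 5.656 mm, L = 158 mm. φR_n = 0.75 × 0.6 × 490 × 5.656 × 158 = 197.0 kN.
Base metal shear (14 mm plate): yield φR_n = 1.0×0.6×250×14×158 = 331.8 kN; rupture φR_n = 0.75×0.6×400×14×158 = 398.2 kN; take 331.8 kN (yield).
Governing: min(197.0, 331.8) = 197.0 kN → weld metal.

197.0 kN (weld metal governs)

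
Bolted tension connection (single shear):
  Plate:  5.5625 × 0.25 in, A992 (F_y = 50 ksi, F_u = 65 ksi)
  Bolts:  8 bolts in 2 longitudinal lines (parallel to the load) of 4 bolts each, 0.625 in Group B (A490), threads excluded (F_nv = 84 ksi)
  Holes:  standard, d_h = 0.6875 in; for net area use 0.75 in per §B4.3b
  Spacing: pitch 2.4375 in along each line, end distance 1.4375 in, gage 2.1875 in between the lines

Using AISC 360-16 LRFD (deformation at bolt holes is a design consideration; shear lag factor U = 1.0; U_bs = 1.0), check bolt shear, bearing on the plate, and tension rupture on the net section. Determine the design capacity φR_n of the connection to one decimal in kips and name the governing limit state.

49.5 kips (net-section rupture governs)

Bolt shear: A_b = π(0.625)²/4 = 0.3068 in². φR_n = 0.75 × 84 × 0.3068 × 8 × 1 = 154.6 kips.
Bearing (0.25 in plate, F_u = 65 ksi): end bolts L_c = 1.4375 − 0.6875/2 = 1.09375, R_n = min(1.2×1.09375×0.25×65, 2.4×0.625×0.25×65) = 21.328 kips/bolt; interior L_c = 2.4375 − 0.6875 = 1.75, R_n = 24.375 kips/bolt. φR_n = 0.75 × (2×21.328 + 6×24.375) = 141.7 kips.
Tension rupture (net): A_n = (5.5625 − 2×0.75)×0.25 = 1.0156 in² (U = 1.0, A_e = A_n). φR_n = 0.75 × 65 × 1.0156 = 49.5 kips.
Governing: min(154.6, 141.7, 49.5) = 49.5 kips → net-section rupture.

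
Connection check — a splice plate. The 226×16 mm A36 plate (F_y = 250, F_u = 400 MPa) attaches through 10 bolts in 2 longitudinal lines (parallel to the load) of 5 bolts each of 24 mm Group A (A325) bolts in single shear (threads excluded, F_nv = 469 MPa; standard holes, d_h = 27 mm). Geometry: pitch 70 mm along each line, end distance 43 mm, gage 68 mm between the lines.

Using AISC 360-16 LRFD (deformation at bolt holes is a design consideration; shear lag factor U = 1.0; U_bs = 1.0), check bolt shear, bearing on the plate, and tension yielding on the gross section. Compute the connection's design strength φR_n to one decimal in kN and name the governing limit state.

813.6 kN (gross-section yield governs)

Bolt shear: A_b = π(24)²/4 = 452.39 mm². φR_n = 0.75 × 469 × 452.39 × 10 × 1 = 1591.3 kN.
Bearing (16 mm plate, F_u = 400 MPa): end bolts L_c = 43 − 27/2 = 29.5, R_n = min(1.2×29.5×16×400, 2.4×24×16×400) = 226.56 kN/bolt; interior L_c = 70 − 27 = 43, R_n = 330.24 kN/bolt. φR_n = 0.75 × (2×226.56 + 8×330.24) = 2321.3 kN.
Tension yield (gross): A_g = 226×16 = 3616 mm². φR_n = 0.90 × 250 × 3616 = 813.6 kN.
Governing: min(1591.3, 2321.3, 813.6) = 813.6 kN → gross-section yield.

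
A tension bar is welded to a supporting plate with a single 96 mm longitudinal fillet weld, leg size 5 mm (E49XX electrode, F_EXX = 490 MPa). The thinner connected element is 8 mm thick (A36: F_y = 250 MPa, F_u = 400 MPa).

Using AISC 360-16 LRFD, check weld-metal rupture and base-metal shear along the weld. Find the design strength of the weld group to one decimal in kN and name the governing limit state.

Weld metal: throat = 0.707×5 = 3.535 mm, L = 96 mm. φR_n = 0.75 × 0.6 × 490 × 3.535 × 96 = 74.8 kN.
Base metal shear (8 mm plate): yield φR_n = 1.0×0.6×250×8×96 = 115.2 kN; rupture φR_n = 0.75×0.6×400×8×96 = 138.2 kN; take 115.2 kN (yield).
Governing: min(74.8, 115.2) = 74.8 kN → weld metal.

74.8 kN (weld metal governs)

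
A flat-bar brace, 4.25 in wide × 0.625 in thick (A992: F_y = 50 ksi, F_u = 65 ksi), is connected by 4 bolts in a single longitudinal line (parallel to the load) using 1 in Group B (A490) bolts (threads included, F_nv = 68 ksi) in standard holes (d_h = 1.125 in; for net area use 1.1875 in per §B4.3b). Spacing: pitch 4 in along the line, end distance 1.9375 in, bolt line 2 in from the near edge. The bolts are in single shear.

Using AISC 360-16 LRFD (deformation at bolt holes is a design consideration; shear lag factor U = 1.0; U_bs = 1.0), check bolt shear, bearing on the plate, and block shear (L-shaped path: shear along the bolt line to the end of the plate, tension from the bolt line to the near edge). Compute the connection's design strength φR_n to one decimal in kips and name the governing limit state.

Bolt shear: A_b = π(1)²/4 = 0.7854 in². φR_n = 0.75 × 68 × 0.7854 × 4 × 1 = 160.2 kips.
Bearing (0.625 in plate, F_u = 65 ksi): end bolts L_c = 1.9375 − 1.125/2 = 1.375, R_n = min(1.2×1.375×0.625×65, 2.4×1×0.625×65) = 67.031 kips/bolt; interior L_c = 4 − 1.125 = 2.875, R_n = 97.5 kips/bolt. φR_n = 0.75 × (1×67.031 + 3×97.5) = 269.6 kips.
Block shear: shear path 1×[1.9375+3×4] = 1×13.9375 in, A_gv = 8.7109, A_nv = 1×(13.9375 − 3.5×1.1875)×0.625 = 6.1133 in²; tension to near edge: (2 − 0.5×1.1875)×0.625 = 0.87891 in². R_n = min(0.6×65×6.1133, 0.6×50×8.7109) + 1.0×65×0.87891 = min(238.42, 261.33) + 57.129 = 295.55 kips. φR_n = 0.75 × 295.55 = 221.7 kips.
Governing: min(160.2, 269.6, 221.7) = 160.2 kips → bolt shear.

160.2 kips (bolt shear governs)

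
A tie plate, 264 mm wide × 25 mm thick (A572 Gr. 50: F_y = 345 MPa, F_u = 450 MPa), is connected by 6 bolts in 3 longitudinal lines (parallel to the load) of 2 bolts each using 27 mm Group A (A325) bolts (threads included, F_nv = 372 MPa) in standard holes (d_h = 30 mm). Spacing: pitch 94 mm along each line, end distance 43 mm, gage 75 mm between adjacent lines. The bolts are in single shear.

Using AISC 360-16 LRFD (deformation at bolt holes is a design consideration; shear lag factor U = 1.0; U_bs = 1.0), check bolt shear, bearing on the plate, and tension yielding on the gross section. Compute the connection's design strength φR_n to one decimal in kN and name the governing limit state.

958.5 kN (bolt shear governs)

Bolt shear: A_b = π(27)²/4 = 572.56 mm². φR_n = 0.75 × 372 × 572.56 × 6 × 1 = 958.5 kN.
Bearing (25 mm plate, F_u = 450 MPa): end bolts L_c = 43 − 30/2 = 28, R_n = min(1.2×28×25×450, 2.4×27×25×450) = 378 kN/bolt; interior L_c = 94 − 30 = 64, R_n = 729 kN/bolt. φR_n = 0.75 × (3×378 + 3×729) = 2490.8 kN.
Tension yield (gross): A_g = 264×25 = 6600 mm². φR_n = 0.90 × 345 × 6600 = 2049.3 kN.
Governing: min(958.5, 2490.8, 2049.3) = 958.5 kN → bolt shear.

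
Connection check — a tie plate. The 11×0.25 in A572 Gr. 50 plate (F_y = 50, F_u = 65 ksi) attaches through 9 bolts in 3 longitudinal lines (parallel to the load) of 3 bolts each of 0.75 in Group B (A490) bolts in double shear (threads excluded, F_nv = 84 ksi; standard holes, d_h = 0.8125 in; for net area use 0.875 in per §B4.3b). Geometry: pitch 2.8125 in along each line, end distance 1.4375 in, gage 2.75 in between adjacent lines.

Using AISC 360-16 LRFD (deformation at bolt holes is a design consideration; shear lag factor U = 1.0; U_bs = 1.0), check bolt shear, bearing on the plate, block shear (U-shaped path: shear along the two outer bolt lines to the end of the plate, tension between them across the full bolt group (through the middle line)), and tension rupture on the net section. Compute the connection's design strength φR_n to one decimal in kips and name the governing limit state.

Bolt shear: A_b = π(0.75)²/4 = 0.44179 in². φR_n = 0.75 × 84 × 0.44179 × 9 × 2 = 501.0 kips.
Bearing (0.25 in plate, F_u = 65 ksi): end bolts L_c = 1.4375 − 0.8125/2 = 1.03125, R_n = min(1.2×1.03125×0.25×65, 2.4×0.75×0.25×65) = 20.109 kips/bolt; interior L_c = 2.8125 − 0.8125 = 2, R_n = 29.25 kips/bolt. φR_n = 0.75 × (3×20.109 + 6×29.25) = 176.9 kips.
Block shear: shear path 2×[1.4375+2×2.8125] = 2×7.0625 in, A_gv = 3.5313, A_nv = 2×(7.0625 − 2.5×0.875)×0.25 = 2.4375 in²; tension across gage: (5.5 − 2×0.875)×0.25 = 0.9375 in². R_n = min(0.6×65×2.4375, 0.6×50×3.5313) + 1.0×65×0.9375 = min(95.063, 105.94) + 60.938 = 156 kips. φR_n = 0.75 × 156 = 117.0 kips.
Tension rupture (net): A_n = (11 − 3×0.875)×0.25 = 2.0938 in² (U = 1.0, A_e = A_n). φR_n = 0.75 × 65 × 2.0938 = 102.1 kips.
Governing: min(501.0, 176.9, 117.0, 102.1) = 102.1 kips → net-section rupture.

102.1 kips (net-section rupture governs)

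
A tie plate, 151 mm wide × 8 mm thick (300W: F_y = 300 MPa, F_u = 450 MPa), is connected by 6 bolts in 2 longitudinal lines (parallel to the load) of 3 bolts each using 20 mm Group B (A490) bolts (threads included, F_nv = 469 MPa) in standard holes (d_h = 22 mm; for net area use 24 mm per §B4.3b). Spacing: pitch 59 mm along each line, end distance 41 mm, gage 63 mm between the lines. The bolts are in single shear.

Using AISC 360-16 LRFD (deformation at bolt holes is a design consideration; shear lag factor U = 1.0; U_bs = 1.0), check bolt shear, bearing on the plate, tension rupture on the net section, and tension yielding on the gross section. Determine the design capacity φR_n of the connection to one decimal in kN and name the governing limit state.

Bolt shear: A_b = π(20)²/4 = 314.16 mm². φR_n = 0.75 × 469 × 314.16 × 6 × 1 = 663.0 kN.
Bearing (8 mm plate, F_u = 450 MPa): end bolts L_c = 41 − 22/2 = 30, R_n = min(1.2×30×8×450, 2.4×20×8×450) = 129.6 kN/bolt; interior L_c = 59 − 22 = 37, R_n = 159.84 kN/bolt. φR_n = 0.75 × (2×129.6 + 4×159.84) = 673.9 kN.
Tension rupture (net): A_n = (151 − 2×24)×8 = 824 mm² (U = 1.0, A_e = A_n). φR_n = 0.75 × 450 × 824 = 278.1 kN.
Tension yield (gross): A_g = 151×8 = 1208 mm². φR_n = 0.90 × 300 × 1208 = 326.2 kN.
Governing: min(663.0, 673.9, 278.1, 326.2) = 278.1 kN → net-section rupture.

278.1 kN (net-section rupture governs)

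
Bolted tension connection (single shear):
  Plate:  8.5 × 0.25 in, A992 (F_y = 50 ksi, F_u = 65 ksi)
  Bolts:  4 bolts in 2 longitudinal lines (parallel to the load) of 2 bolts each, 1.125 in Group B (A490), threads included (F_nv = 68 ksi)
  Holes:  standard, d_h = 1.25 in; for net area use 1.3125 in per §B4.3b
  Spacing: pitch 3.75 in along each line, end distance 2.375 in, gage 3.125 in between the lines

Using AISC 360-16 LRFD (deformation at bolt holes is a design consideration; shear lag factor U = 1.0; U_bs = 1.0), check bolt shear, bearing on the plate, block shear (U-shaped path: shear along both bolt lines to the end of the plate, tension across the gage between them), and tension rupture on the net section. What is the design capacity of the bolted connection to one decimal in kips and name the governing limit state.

Bolt shear: A_b = π(1.125)²/4 = 0.99402 in². φR_n = 0.75 × 68 × 0.99402 × 4 × 1 = 202.8 kips.
Bearing (0.25 in plate, F_u = 65 ksi): end bolts L_c = 2.375 − 1.25/2 = 1.75, R_n = min(1.2×1.75×0.25×65, 2.4×1.125×0.25×65) = 34.125 kips/bolt; interior L_c = 3.75 − 1.25 = 2.5, R_n = 43.875 kips/bolt. φR_n = 0.75 × (2×34.125 + 2×43.875) = 117.0 kips.
Block shear: shear path 2×[2.375+1×3.75] = 2×6.125 in, A_gv = 3.0625, A_nv = 2×(6.125 − 1.5×1.3125)×0.25 = 2.0781 in²; tension across gage: (3.125 − 1×1.3125)×0.25 = 0.45313 in². R_n = min(0.6×65×2.0781, 0.6×50×3.0625) + 1.0×65×0.45313 = min(81.046, 91.875) + 29.453 = 110.5 kips. φR_n = 0.75 × 110.5 = 82.9 kips.
Tension rupture (net): A_n = (8.5 − 2×1.3125)×0.25 = 1.4688 in² (U = 1.0, A_e = A_n). φR_n = 0.75 × 65 × 1.4688 = 71.6 kips.
Governing: min(202.8, 117.0, 82.9, 71.6) = 71.6 kips → net-section rupture.

71.6 kips (net-section rupture governs)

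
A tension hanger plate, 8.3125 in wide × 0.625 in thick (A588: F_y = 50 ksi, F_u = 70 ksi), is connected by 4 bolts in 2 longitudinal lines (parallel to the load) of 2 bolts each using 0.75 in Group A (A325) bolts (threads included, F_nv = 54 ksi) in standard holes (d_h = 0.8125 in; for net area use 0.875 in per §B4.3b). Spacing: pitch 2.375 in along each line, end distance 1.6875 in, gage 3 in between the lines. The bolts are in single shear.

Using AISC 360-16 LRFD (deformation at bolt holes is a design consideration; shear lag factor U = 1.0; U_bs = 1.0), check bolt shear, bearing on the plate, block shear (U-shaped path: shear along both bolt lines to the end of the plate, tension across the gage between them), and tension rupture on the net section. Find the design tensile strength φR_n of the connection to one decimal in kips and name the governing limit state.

Bolt shear: A_b = π(0.75)²/4 = 0.44179 in². φR_n = 0.75 × 54 × 0.44179 × 4 × 1 = 71.6 kips.
Bearing (0.625 in plate, F_u = 70 ksi): end bolts L_c = 1.6875 − 0.8125/2 = 1.28125, R_n = min(1.2×1.28125×0.625×70, 2.4×0.75×0.625×70) = 67.266 kips/bolt; interior L_c = 2.375 − 0.8125 = 1.5625, R_n = 78.75 kips/bolt. φR_n = 0.75 × (2×67.266 + 2×78.75) = 219.0 kips.
Block shear: shear path 2×[1.6875+1×2.375] = 2×4.0625 in, A_gv = 5.0781, A_nv = 2×(4.0625 − 1.5×0.875)×0.625 = 3.4375 in²; tension across gage: (3 − 1×0.875)×0.625 = 1.3281 in². R_n = min(0.6×70×3.4375, 0.6×50×5.0781) + 1.0×70×1.3281 = min(144.38, 152.34) + 92.967 = 237.35 kips. φR_n = 0.75 × 237.35 = 178.0 kips.
Tension rupture (net): A_n = (8.3125 − 2×0.875)×0.625 = 4.1016 in² (U = 1.0, A_e = A_n). φR_n = 0.75 × 70 × 4.1016 = 215.3 kips.
Governing: min(71.6, 219.0, 178.0, 215.3) = 71.6 kips → bolt shear.

71.6 kips (bolt shear governs)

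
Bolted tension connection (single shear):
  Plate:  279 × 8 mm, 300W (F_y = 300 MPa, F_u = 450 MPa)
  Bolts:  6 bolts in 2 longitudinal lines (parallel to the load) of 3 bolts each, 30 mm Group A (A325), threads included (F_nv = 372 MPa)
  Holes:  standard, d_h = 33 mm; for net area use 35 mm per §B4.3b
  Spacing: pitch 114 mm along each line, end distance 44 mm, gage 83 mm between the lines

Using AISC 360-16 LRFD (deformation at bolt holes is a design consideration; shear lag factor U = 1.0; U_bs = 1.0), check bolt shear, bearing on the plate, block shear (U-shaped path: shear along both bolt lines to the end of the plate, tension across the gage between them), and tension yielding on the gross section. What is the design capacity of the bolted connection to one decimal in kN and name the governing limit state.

602.6 kN (gross-section yield governs)

Bolt shear: A_b = π(30)²/4 = 706.86 mm². φR_n = 0.75 × 372 × 706.86 × 6 × 1 = 1183.3 kN.
Bearing (8 mm plate, F_u = 450 MPa): end bolts L_c = 44 − 33/2 = 27.5, R_n = min(1.2×27.5×8×450, 2.4×30×8×450) = 118.8 kN/bolt; interior L_c = 114 − 33 = 81, R_n = 259.2 kN/bolt. φR_n = 0.75 × (2×118.8 + 4×259.2) = 955.8 kN.
Block shear: shear path 2×[44+2×114] = 2×272 mm, A_gv = 4352, A_nv = 2×(272 − 2.5×35)×8 = 2952 mm²; tension across gage: (83 − 1×35)×8 = 384 mm². R_n = min(0.6×450×2952, 0.6×300×4352) + 1.0×450×384 = min(797.04, 783.36) + 172.8 = 956.16 kN. φR_n = 0.75 × 956.16 = 717.1 kN.
Tension yield (gross): A_g = 279×8 = 2232 mm². φR_n = 0.90 × 300 × 2232 = 602.6 kN.
Governing: min(1183.3, 955.8, 717.1, 602.6) = 602.6 kN → gross-section yield.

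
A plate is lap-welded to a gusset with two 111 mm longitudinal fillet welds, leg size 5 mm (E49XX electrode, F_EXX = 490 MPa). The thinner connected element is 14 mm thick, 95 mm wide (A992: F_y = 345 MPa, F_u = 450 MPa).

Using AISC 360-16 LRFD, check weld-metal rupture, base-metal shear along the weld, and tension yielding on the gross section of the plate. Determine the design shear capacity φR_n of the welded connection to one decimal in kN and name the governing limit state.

173.0 kN (weld metal governs)

Weld metal: throat = 0.707×5 = 3.535 mm, L = 2×111 = 222 mm. φR_n = 0.75 × 0.6 × 490 × 3.535 × 222 = 173.0 kN.
Base metal shear (14 mm plate): yield φR_n = 1.0×0.6×345×14×222 = 643.4 kN; rupture φR_n = 0.75×0.6×450×14×222 = 629.4 kN; take 629.4 kN (rupture).
Tension yield (gross): A_g = 95×14 = 1330 mm². φR_n = 0.90 × 345 × 1330 = 413.0 kN.
Governing: min(173.0, 629.4, 413.0) = 173.0 kN → weld metal.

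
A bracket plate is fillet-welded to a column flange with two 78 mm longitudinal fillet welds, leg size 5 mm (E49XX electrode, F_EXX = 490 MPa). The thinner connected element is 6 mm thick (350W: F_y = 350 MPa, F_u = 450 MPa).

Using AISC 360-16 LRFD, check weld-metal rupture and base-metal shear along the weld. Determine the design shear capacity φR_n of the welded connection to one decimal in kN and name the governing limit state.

121.6 kN (weld metal governs)

Weld metal: throat = 0.707×5 = 3.535 mm, L = 2×78 = 156 mm. φR_n = 0.75 × 0.6 × 490 × 3.535 × 156 = 121.6 kN.
Base metal shear (6 mm plate): yield φR_n = 1.0×0.6×350×6×156 = 196.6 kN; rupture φR_n = 0.75×0.6×450×6×156 = 189.5 kN; take 189.5 kN (rupture).
Governing: min(121.6, 189.5) = 121.6 kN → weld metal.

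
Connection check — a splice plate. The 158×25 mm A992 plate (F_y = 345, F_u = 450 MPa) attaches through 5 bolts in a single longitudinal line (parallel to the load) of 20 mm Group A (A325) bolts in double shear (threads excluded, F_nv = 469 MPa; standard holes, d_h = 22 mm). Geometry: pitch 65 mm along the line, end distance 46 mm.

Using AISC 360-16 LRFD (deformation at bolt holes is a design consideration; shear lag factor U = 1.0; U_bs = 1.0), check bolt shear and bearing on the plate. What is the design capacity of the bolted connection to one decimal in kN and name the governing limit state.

1105.1 kN (bolt shear governs)

Bolt shear: A_b = π(20)²/4 = 314.16 mm². φR_n = 0.75 × 469 × 314.16 × 5 × 2 = 1105.1 kN.
Bearing (25 mm plate, F_u = 450 MPa): end bolts L_c = 46 − 22/2 = 35, R_n = min(1.2×35×25×450, 2.4×20×25×450) = 472.5 kN/bolt; interior L_c = 65 − 22 = 43, R_n = 540 kN/bolt. φR_n = 0.75 × (1×472.5 + 4×540) = 1974.4 kN.
Governing: min(1105.1, 1974.4) = 1105.1 kN → bolt shear.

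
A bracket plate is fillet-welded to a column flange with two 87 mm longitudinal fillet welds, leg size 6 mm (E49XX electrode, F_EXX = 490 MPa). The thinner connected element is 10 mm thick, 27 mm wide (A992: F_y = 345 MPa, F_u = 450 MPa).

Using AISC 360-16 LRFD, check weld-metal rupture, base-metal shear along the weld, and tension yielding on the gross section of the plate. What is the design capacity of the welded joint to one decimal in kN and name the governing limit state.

Weld metal: throat = 0.707×6 = 4.242 mm, L = 2×87 = 174 mm. φR_n = 0.75 × 0.6 × 490 × 4.242 × 174 = 162.8 kN.
Base metal shear (10 mm plate): yield φR_n = 1.0×0.6×345×10×174 = 360.2 kN; rupture φR_n = 0.75×0.6×450×10×174 = 352.4 kN; take 352.4 kN (rupture).
Tension yield (gross): A_g = 27×10 = 270 mm². φR_n = 0.90 × 345 × 270 = 83.8 kN.
Governing: min(162.8, 352.4, 83.8) = 83.8 kN → gross-section yield.

83.8 kN (gross-section yield governs)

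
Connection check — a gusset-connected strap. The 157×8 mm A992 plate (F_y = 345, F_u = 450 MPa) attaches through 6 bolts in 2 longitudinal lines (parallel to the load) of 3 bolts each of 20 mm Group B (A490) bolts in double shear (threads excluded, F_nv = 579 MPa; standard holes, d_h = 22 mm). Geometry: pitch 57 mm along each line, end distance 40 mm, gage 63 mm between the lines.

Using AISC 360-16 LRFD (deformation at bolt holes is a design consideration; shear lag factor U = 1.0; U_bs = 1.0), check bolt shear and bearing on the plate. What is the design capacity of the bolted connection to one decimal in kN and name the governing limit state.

641.5 kN (bearing governs)

Bolt shear: A_b = π(20)²/4 = 314.16 mm². φR_n = 0.75 × 579 × 314.16 × 6 × 2 = 1637.1 kN.
Bearing (8 mm plate, F_u = 450 MPa): end bolts L_c = 40 − 22/2 = 29, R_n = min(1.2×29×8×450, 2.4×20×8×450) = 125.28 kN/bolt; interior L_c = 57 − 22 = 35, R_n = 151.2 kN/bolt. φR_n = 0.75 × (2×125.28 + 4×151.2) = 641.5 kN.
Governing: min(1637.1, 641.5) = 641.5 kN → bearing.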